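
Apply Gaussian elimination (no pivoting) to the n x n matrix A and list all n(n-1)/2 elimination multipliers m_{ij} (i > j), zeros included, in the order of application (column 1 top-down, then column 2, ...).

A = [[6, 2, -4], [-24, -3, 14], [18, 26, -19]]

multipliers: -4, 3, 4

Forward elimination:
R2 <- R2 - (-4)*R1:  [  0   5  -2 ]
R3 <- R3 - (3)*R1:  [  0  20  -7 ]
R3 <- R3 - (4)*R2:  [ 0  0  1 ]
Multipliers (in order of application): m_{21} = -4, m_{31} = 3, m_{32} = 4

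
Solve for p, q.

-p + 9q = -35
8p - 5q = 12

(-1, -4)

Forward elimination on [A|b]:
R2 <- R2 - (-8)*R1:  [    0    67  -268 ]
Row echelon form:
[ -1   9  |   -35 ]
[  0  67  |  -268 ]
Back-substitution:
q = (-268) / 67 = -4
p = (-35 - (9)*(-4)) / -1 = -1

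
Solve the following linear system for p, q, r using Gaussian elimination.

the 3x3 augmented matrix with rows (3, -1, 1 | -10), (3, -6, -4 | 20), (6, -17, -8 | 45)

(-2, -1, -5)

Forward elimination on [A|b]:
R2 <- R2 - (1)*R1:  [  0  -5  -5  30 ]
R3 <- R3 - (2)*R1:  [   0  -15  -10   65 ]
R3 <- R3 - (3)*R2:  [   0    0    5  -25 ]
Row echelon form:
[ 3  -1   1  |  -10 ]
[ 0  -5  -5  |   30 ]
[ 0   0   5  |  -25 ]
Back-substitution:
r = (-25) / 5 = -5
q = (30 - (-5)*(-5)) / -5 = -1
p = (-10 - (-1)*(-1) - (1)*(-5)) / 3 = -2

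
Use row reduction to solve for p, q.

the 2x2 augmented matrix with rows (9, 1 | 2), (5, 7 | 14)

(0, 2)

Forward elimination on [A|b]:
R2 <- R2 - (5/9)*R1:  [     0   58/9  116/9 ]
Row echelon form:
[ 9     1  |      2 ]
[ 0  58/9  |  116/9 ]
Back-substitution:
q = (116/9) / (58/9) = 2
p = (2 - (1)*(2)) / 9 = 0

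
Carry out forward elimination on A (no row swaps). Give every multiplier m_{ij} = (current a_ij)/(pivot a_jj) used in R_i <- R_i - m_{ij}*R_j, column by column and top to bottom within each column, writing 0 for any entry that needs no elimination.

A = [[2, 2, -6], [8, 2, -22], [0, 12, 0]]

multipliers: 4, 0, -2

Forward elimination:
R2 <- R2 - (4)*R1:  [  0  -6   2 ]
R3: entry in column 1 is already 0 -> m_{31} = 0 (no row operation needed)
R3 <- R3 - (-2)*R2:  [ 0  0  4 ]
Multipliers (in order of application): m_{21} = 4, m_{31} = 0, m_{32} = -2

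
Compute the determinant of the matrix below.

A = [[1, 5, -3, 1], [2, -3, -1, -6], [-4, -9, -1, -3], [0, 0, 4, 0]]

Forward elimination:
R2 <- R2 - (2)*R1:  [   0  -13    5   -8 ]
R3 <- R3 - (-4)*R1:  [   0   11  -13    1 ]
R3 <- R3 - (-11/13)*R2:  [       0        0  -114/13   -75/13 ]
R4 <- R4 - (-26/57)*R3:  [      0       0       0  -50/19 ]
Upper-triangular form:
[ 1    5       -3       1 ]
[ 0  -13        5      -8 ]
[ 0    0  -114/13  -75/13 ]
[ 0    0        0  -50/19 ]
det(A) = (-1)^0 * (1) * (-13) * (-114/13) * (-50/19) = -300  (0 row swaps -> sign +1)

det(A) = -300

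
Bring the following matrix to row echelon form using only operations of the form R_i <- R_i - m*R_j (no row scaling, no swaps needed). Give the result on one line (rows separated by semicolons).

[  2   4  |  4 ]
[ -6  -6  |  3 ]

REF = [2 4 4; 0 6 15]

Forward elimination:
R2 <- R2 - (-3)*R1:  [  0   6  15 ]
Row echelon form:
[ 2  4  |   4 ]
[ 0  6  |  15 ]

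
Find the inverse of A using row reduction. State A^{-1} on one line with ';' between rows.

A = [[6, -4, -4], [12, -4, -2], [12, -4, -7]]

inverse = [-1/6 1/10 1/15; -1/2 -1/20 3/10; 0 1/5 -1/5]

Gauss-Jordan on [A | I]:
R1 <- (1/6)*R1:  [    1  -2/3  -2/3  |   1/6     0     0 ]
R2 <- R2 - (12)*R1:  [  0   4   6  |  -2   1   0 ]
R3 <- R3 - (12)*R1:  [  0   4   1  |  -2   0   1 ]
R2 <- (1/4)*R2:  [    0     1   3/2  |  -1/2   1/4     0 ]
R1 <- R1 - (-2/3)*R2:  [    1     0   1/3  |  -1/6   1/6     0 ]
R3 <- R3 - (4)*R2:  [  0   0  -5  |   0  -1   1 ]
R3 <- (1/-5)*R3:  [    0     0     1  |     0   1/5  -1/5 ]
R1 <- R1 - (1/3)*R3:  [    1     0     0  |  -1/6  1/10  1/15 ]
R2 <- R2 - (3/2)*R3:  [     0      1      0  |   -1/2  -1/20   3/10 ]
Right block of [I | A^{-1}] is the inverse:
[ -1/6   1/10  1/15 ]
[ -1/2  -1/20  3/10 ]
[    0    1/5  -1/5 ]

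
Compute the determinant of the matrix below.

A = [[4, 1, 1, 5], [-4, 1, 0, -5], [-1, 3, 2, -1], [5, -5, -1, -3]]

det(A) = -48

Forward elimination:
R2 <- R2 - (-1)*R1:  [ 0  2  1  0 ]
R3 <- R3 - (-1/4)*R1:  [    0  13/4   9/4   1/4 ]
R4 <- R4 - (5/4)*R1:  [     0  -25/4   -9/4  -37/4 ]
R3 <- R3 - (13/8)*R2:  [   0    0  5/8  1/4 ]
R4 <- R4 - (-25/8)*R2:  [     0      0    7/8  -37/4 ]
R4 <- R4 - (7/5)*R3:  [     0      0      0  -48/5 ]
Upper-triangular form:
[ 4  1    1      5 ]
[ 0  2    1      0 ]
[ 0  0  5/8    1/4 ]
[ 0  0    0  -48/5 ]
det(A) = (-1)^0 * (4) * (2) * (5/8) * (-48/5) = -48  (0 row swaps -> sign +1)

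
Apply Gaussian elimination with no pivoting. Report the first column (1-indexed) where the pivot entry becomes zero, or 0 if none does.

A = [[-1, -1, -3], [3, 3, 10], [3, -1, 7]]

first zero-pivot column = 2

Naive forward elimination:
R2 <- R2 - (-3)*R1:  [ 0  0  1 ]
R3 <- R3 - (-3)*R1:  [  0  -4  -2 ]
Matrix at this point:
[ -1  -1  -3 ]
[  0   0   1 ]
[  0  -4  -2 ]
Pivot entry (2,2) is zero but row 3 has -4 in column 2 -> naive elimination stops; a row interchange (e.g. R2 <-> R3) would be required here.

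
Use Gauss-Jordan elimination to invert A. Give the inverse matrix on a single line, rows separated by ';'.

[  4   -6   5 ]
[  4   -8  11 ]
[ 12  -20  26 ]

Gauss-Jordan on [A | I]:
R1 <- (1/4)*R1:  [    1  -3/2   5/4  |   1/4     0     0 ]
R2 <- R2 - (4)*R1:  [  0  -2   6  |  -1   1   0 ]
R3 <- R3 - (12)*R1:  [  0  -2  11  |  -3   0   1 ]
R2 <- (1/-2)*R2:  [    0     1    -3  |   1/2  -1/2     0 ]
R1 <- R1 - (-3/2)*R2:  [     1      0  -13/4  |      1   -3/4      0 ]
R3 <- R3 - (-2)*R2:  [  0   0   5  |  -2  -1   1 ]
R3 <- (1/5)*R3:  [    0     0     1  |  -2/5  -1/5   1/5 ]
R1 <- R1 - (-13/4)*R3:  [     1      0      0  |  -3/10   -7/5  13/20 ]
R2 <- R2 - (-3)*R3:  [      0       1       0  |   -7/10  -11/10     3/5 ]
Right block of [I | A^{-1}] is the inverse:
[ -3/10    -7/5  13/20 ]
[ -7/10  -11/10    3/5 ]
[  -2/5    -1/5    1/5 ]

inverse = [-3/10 -7/5 13/20; -7/10 -11/10 3/5; -2/5 -1/5 1/5]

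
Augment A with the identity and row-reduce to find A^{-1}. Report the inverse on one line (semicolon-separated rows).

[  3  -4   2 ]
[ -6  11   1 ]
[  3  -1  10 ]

inverse = [37/9 38/27 -26/27; 7/3 8/9 -5/9; -1 -1/3 1/3]

Gauss-Jordan on [A | I]:
R1 <- (1/3)*R1:  [    1  -4/3   2/3  |   1/3     0     0 ]
R2 <- R2 - (-6)*R1:  [ 0  3  5  |  2  1  0 ]
R3 <- R3 - (3)*R1:  [  0   3   8  |  -1   0   1 ]
R2 <- (1/3)*R2:  [   0    1  5/3  |  2/3  1/3    0 ]
R1 <- R1 - (-4/3)*R2:  [    1     0  26/9  |  11/9   4/9     0 ]
R3 <- R3 - (3)*R2:  [  0   0   3  |  -3  -1   1 ]
R3 <- (1/3)*R3:  [    0     0     1  |    -1  -1/3   1/3 ]
R1 <- R1 - (26/9)*R3:  [      1       0       0  |    37/9   38/27  -26/27 ]
R2 <- R2 - (5/3)*R3:  [    0     1     0  |   7/3   8/9  -5/9 ]
Right block of [I | A^{-1}] is the inverse:
[ 37/9  38/27  -26/27 ]
[  7/3    8/9    -5/9 ]
[   -1   -1/3     1/3 ]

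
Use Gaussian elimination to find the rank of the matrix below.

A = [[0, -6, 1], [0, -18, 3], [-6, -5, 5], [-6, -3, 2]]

rank(A) = 3

Row reduction:
R1 <-> R3   (pivot in column 1 was zero)
[ -6   -5  5 ]
[  0  -18  3 ]
[  0   -6  1 ]
[ -6   -3  2 ]
R4 <- R4 - (1)*R1:  [  0   2  -3 ]
R3 <- R3 - (1/3)*R2:  [ 0  0  0 ]
R4 <- R4 - (-1/9)*R2:  [    0     0  -8/3 ]
R3 <-> R4   (pivot in column 3 was zero)
[ -6   -5     5 ]
[  0  -18     3 ]
[  0    0  -8/3 ]
[  0    0     0 ]
Row echelon form:
[ -6   -5     5 ]
[  0  -18     3 ]
[  0    0  -8/3 ]
[  0    0     0 ]
Nonzero rows / pivot columns: 3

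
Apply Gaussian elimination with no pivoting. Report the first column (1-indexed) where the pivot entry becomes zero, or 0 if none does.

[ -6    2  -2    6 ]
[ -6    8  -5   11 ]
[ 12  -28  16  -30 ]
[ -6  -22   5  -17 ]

first zero-pivot column = 3

Naive forward elimination:
R2 <- R2 - (1)*R1:  [  0   6  -3   5 ]
R3 <- R3 - (-2)*R1:  [   0  -24   12  -18 ]
R4 <- R4 - (1)*R1:  [   0  -24    7  -23 ]
R3 <- R3 - (-4)*R2:  [ 0  0  0  2 ]
R4 <- R4 - (-4)*R2:  [  0   0  -5  -3 ]
Matrix at this point:
[ -6  2  -2   6 ]
[  0  6  -3   5 ]
[  0  0   0   2 ]
[  0  0  -5  -3 ]
Pivot entry (3,3) is zero but row 4 has -5 in column 3 -> naive elimination stops; a row interchange (e.g. R3 <-> R4) would be required here.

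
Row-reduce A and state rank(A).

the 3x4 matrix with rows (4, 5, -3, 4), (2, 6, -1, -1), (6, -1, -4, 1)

Row reduction:
R2 <- R2 - (1/2)*R1:  [   0  7/2  1/2   -3 ]
R3 <- R3 - (3/2)*R1:  [     0  -17/2    1/2     -5 ]
R3 <- R3 - (-17/7)*R2:  [     0      0   12/7  -86/7 ]
Row echelon form:
[ 4    5    -3      4 ]
[ 0  7/2   1/2     -3 ]
[ 0    0  12/7  -86/7 ]
Nonzero rows / pivot columns: 3

rank(A) = 3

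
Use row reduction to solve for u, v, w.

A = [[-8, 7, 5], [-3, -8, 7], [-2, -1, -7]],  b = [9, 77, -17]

Forward elimination on [A|b]:
R2 <- R2 - (3/8)*R1:  [     0  -85/8   41/8  589/8 ]
R3 <- R3 - (1/4)*R1:  [     0  -11/4  -33/4  -77/4 ]
R3 <- R3 - (22/85)*R2:  [        0         0   -814/85  -3256/85 ]
Row echelon form:
[ -8      7        5  |         9 ]
[  0  -85/8     41/8  |     589/8 ]
[  0      0  -814/85  |  -3256/85 ]
Back-substitution:
w = (-3256/85) / (-814/85) = 4
v = (589/8 - (41/8)*(4)) / (-85/8) = -5
u = (9 - (7)*(-5) - (5)*(4)) / -8 = -3

(-3, -5, 4)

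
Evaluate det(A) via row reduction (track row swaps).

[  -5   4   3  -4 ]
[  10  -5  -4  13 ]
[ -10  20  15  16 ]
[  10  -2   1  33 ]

Forward elimination:
R2 <- R2 - (-2)*R1:  [ 0  3  2  5 ]
R3 <- R3 - (2)*R1:  [  0  12   9  24 ]
R4 <- R4 - (-2)*R1:  [  0   6   7  25 ]
R3 <- R3 - (4)*R2:  [ 0  0  1  4 ]
R4 <- R4 - (2)*R2:  [  0   0   3  15 ]
R4 <- R4 - (3)*R3:  [ 0  0  0  3 ]
Upper-triangular form:
[ -5  4  3  -4 ]
[  0  3  2   5 ]
[  0  0  1   4 ]
[  0  0  0   3 ]
det(A) = (-1)^0 * (-5) * (3) * (1) * (3) = -45  (0 row swaps -> sign +1)

det(A) = -45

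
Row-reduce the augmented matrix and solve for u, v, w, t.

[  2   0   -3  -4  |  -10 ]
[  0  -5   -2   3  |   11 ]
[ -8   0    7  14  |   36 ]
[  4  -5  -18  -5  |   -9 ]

(-1, -1, 0, 2)

Forward elimination on [A|b]:
R3 <- R3 - (-4)*R1:  [  0   0  -5  -2  -4 ]
R4 <- R4 - (2)*R1:  [   0   -5  -12    3   11 ]
R4 <- R4 - (1)*R2:  [   0    0  -10    0    0 ]
R4 <- R4 - (2)*R3:  [ 0  0  0  4  8 ]
Row echelon form:
[ 2   0  -3  -4  |  -10 ]
[ 0  -5  -2   3  |   11 ]
[ 0   0  -5  -2  |   -4 ]
[ 0   0   0   4  |    8 ]
Back-substitution:
t = (8) / 4 = 2
w = (-4 - (-2)*(2)) / -5 = 0
v = (11 - (-2)*(0) - (3)*(2)) / -5 = -1
u = (-10 - (-3)*(0) - (-4)*(2)) / 2 = -1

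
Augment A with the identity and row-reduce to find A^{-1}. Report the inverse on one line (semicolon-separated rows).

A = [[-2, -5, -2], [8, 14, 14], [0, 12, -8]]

inverse = [-35/6 -4/3 -7/8; 4/3 1/3 1/4; 2 1/2 1/4]

Gauss-Jordan on [A | I]:
R1 <- (1/-2)*R1:  [    1   5/2     1  |  -1/2     0     0 ]
R2 <- R2 - (8)*R1:  [  0  -6   6  |   4   1   0 ]
R2 <- (1/-6)*R2:  [    0     1    -1  |  -2/3  -1/6     0 ]
R1 <- R1 - (5/2)*R2:  [    1     0   7/2  |   7/6  5/12     0 ]
R3 <- R3 - (12)*R2:  [ 0  0  4  |  8  2  1 ]
R3 <- (1/4)*R3:  [   0    0    1  |    2  1/2  1/4 ]
R1 <- R1 - (7/2)*R3:  [     1      0      0  |  -35/6   -4/3   -7/8 ]
R2 <- R2 - (-1)*R3:  [   0    1    0  |  4/3  1/3  1/4 ]
Right block of [I | A^{-1}] is the inverse:
[ -35/6  -4/3  -7/8 ]
[   4/3   1/3   1/4 ]
[     2   1/2   1/4 ]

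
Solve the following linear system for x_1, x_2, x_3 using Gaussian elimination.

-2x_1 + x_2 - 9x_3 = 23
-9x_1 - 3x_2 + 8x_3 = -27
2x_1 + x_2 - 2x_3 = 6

Forward elimination on [A|b]:
R2 <- R2 - (9/2)*R1:  [      0   -15/2    97/2  -261/2 ]
R3 <- R3 - (-1)*R1:  [   0    2  -11   29 ]
R3 <- R3 - (-4/15)*R2:  [     0      0  29/15  -29/5 ]
Row echelon form:
[ -2      1     -9  |      23 ]
[  0  -15/2   97/2  |  -261/2 ]
[  0      0  29/15  |   -29/5 ]
Back-substitution:
x_3 = (-29/5) / (29/15) = -3
x_2 = (-261/2 - (97/2)*(-3)) / (-15/2) = -2
x_1 = (23 - (1)*(-2) - (-9)*(-3)) / -2 = 1

(1, -2, -3)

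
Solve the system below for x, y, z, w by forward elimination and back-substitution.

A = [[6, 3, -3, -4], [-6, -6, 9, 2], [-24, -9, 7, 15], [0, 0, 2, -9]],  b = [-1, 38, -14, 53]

(-1, -1, 4, -5)

Forward elimination on [A|b]:
R2 <- R2 - (-1)*R1:  [  0  -3   6  -2  37 ]
R3 <- R3 - (-4)*R1:  [   0    3   -5   -1  -18 ]
R3 <- R3 - (-1)*R2:  [  0   0   1  -3  19 ]
R4 <- R4 - (2)*R3:  [  0   0   0  -3  15 ]
Row echelon form:
[ 6   3  -3  -4  |  -1 ]
[ 0  -3   6  -2  |  37 ]
[ 0   0   1  -3  |  19 ]
[ 0   0   0  -3  |  15 ]
Back-substitution:
w = (15) / -3 = -5
z = (19 - (-3)*(-5)) / 1 = 4
y = (37 - (6)*(4) - (-2)*(-5)) / -3 = -1
x = (-1 - (3)*(-1) - (-3)*(4) - (-4)*(-5)) / 6 = -1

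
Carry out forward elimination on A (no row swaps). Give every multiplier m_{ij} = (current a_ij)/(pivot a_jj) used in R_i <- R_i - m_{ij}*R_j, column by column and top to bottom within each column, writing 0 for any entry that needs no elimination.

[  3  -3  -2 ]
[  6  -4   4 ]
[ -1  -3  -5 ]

Forward elimination:
R2 <- R2 - (2)*R1:  [ 0  2  8 ]
R3 <- R3 - (-1/3)*R1:  [     0     -4  -17/3 ]
R3 <- R3 - (-2)*R2:  [    0     0  31/3 ]
Multipliers (in order of application): m_{21} = 2, m_{31} = -1/3, m_{32} = -2

multipliers: 2, -1/3, -2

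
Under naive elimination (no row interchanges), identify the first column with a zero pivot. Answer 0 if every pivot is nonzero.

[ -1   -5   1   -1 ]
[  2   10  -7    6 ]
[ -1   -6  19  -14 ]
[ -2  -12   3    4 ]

first zero-pivot column = 2

Naive forward elimination:
R2 <- R2 - (-2)*R1:  [  0   0  -5   4 ]
R3 <- R3 - (1)*R1:  [   0   -1   18  -13 ]
R4 <- R4 - (2)*R1:  [  0  -2   1   6 ]
Matrix at this point:
[ -1  -5   1   -1 ]
[  0   0  -5    4 ]
[  0  -1  18  -13 ]
[  0  -2   1    6 ]
Pivot entry (2,2) is zero but row 3 has -1 in column 2 -> naive elimination stops; a row interchange (e.g. R2 <-> R3) would be required here.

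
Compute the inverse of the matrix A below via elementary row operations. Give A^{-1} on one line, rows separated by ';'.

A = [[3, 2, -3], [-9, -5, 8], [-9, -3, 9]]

Gauss-Jordan on [A | I]:
R1 <- (1/3)*R1:  [   1  2/3   -1  |  1/3    0    0 ]
R2 <- R2 - (-9)*R1:  [  0   1  -1  |   3   1   0 ]
R3 <- R3 - (-9)*R1:  [ 0  3  0  |  3  0  1 ]
R1 <- R1 - (2/3)*R2:  [    1     0  -1/3  |  -5/3  -2/3     0 ]
R3 <- R3 - (3)*R2:  [  0   0   3  |  -6  -3   1 ]
R3 <- (1/3)*R3:  [   0    0    1  |   -2   -1  1/3 ]
R1 <- R1 - (-1/3)*R3:  [    1     0     0  |  -7/3    -1   1/9 ]
R2 <- R2 - (-1)*R3:  [   0    1    0  |    1    0  1/3 ]
Right block of [I | A^{-1}] is the inverse:
[ -7/3  -1  1/9 ]
[    1   0  1/3 ]
[   -2  -1  1/3 ]

inverse = [-7/3 -1 1/9; 1 0 1/3; -2 -1 1/3]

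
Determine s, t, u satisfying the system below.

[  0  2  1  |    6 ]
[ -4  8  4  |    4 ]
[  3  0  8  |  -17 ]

(5, 5, -4)

Forward elimination on [A|b]:
R1 <-> R2   (pivot in column 1 was zero)
[ -4  8  4    4 ]
[  0  2  1    6 ]
[  3  0  8  -17 ]
R3 <- R3 - (-3/4)*R1:  [   0    6   11  -14 ]
R3 <- R3 - (3)*R2:  [   0    0    8  -32 ]
Row echelon form:
[ -4  8  4  |    4 ]
[  0  2  1  |    6 ]
[  0  0  8  |  -32 ]
Back-substitution:
u = (-32) / 8 = -4
t = (6 - (1)*(-4)) / 2 = 5
s = (4 - (8)*(5) - (4)*(-4)) / -4 = 5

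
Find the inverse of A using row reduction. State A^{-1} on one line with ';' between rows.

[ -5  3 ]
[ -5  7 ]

Gauss-Jordan on [A | I]:
R1 <- (1/-5)*R1:  [    1  -3/5  |  -1/5     0 ]
R2 <- R2 - (-5)*R1:  [  0   4  |  -1   1 ]
R2 <- (1/4)*R2:  [    0     1  |  -1/4   1/4 ]
R1 <- R1 - (-3/5)*R2:  [     1      0  |  -7/20   3/20 ]
Right block of [I | A^{-1}] is the inverse:
[ -7/20  3/20 ]
[  -1/4   1/4 ]

inverse = [-7/20 3/20; -1/4 1/4]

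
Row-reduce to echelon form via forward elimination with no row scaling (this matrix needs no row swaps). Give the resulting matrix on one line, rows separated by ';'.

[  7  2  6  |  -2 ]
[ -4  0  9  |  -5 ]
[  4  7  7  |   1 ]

Forward elimination:
R2 <- R2 - (-4/7)*R1:  [     0    8/7   87/7  -43/7 ]
R3 <- R3 - (4/7)*R1:  [    0  41/7  25/7  15/7 ]
R3 <- R3 - (41/8)*R2:  [      0       0  -481/8   269/8 ]
Row echelon form:
[ 7    2       6  |     -2 ]
[ 0  8/7    87/7  |  -43/7 ]
[ 0    0  -481/8  |  269/8 ]

REF = [7 2 6 -2; 0 8/7 87/7 -43/7; 0 0 -481/8 269/8]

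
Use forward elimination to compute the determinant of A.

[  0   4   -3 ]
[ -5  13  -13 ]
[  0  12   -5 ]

det(A) = 80

Forward elimination:
R1 <-> R2   (pivot in column 1 was zero)
[ -5  13  -13 ]
[  0   4   -3 ]
[  0  12   -5 ]
R3 <- R3 - (3)*R2:  [ 0  0  4 ]
Upper-triangular form:
[ -5  13  -13 ]
[  0   4   -3 ]
[  0   0    4 ]
det(A) = (-1)^1 * (-5) * (4) * (4) = 80  (1 row swap -> sign -1)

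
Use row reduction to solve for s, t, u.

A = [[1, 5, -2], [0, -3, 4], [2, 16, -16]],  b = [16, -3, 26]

(-3, 5, 3)

Forward elimination on [A|b]:
R3 <- R3 - (2)*R1:  [   0    6  -12   -6 ]
R3 <- R3 - (-2)*R2:  [   0    0   -4  -12 ]
Row echelon form:
[ 1   5  -2  |   16 ]
[ 0  -3   4  |   -3 ]
[ 0   0  -4  |  -12 ]
Back-substitution:
u = (-12) / -4 = 3
t = (-3 - (4)*(3)) / -3 = 5
s = (16 - (5)*(5) - (-2)*(3)) / 1 = -3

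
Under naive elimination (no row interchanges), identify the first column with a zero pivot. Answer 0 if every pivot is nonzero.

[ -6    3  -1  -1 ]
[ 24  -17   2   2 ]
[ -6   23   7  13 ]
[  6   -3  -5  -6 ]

Naive forward elimination:
R2 <- R2 - (-4)*R1:  [  0  -5  -2  -2 ]
R3 <- R3 - (1)*R1:  [  0  20   8  14 ]
R4 <- R4 - (-1)*R1:  [  0   0  -6  -7 ]
R3 <- R3 - (-4)*R2:  [ 0  0  0  6 ]
Matrix at this point:
[ -6   3  -1  -1 ]
[  0  -5  -2  -2 ]
[  0   0   0   6 ]
[  0   0  -6  -7 ]
Pivot entry (3,3) is zero but row 4 has -6 in column 3 -> naive elimination stops; a row interchange (e.g. R3 <-> R4) would be required here.

first zero-pivot column = 3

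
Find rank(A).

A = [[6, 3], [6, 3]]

Row reduction:
R2 <- R2 - (1)*R1:  [ 0  0 ]
Row echelon form:
[ 6  3 ]
[ 0  0 ]
Nonzero rows / pivot columns: 1

rank(A) = 1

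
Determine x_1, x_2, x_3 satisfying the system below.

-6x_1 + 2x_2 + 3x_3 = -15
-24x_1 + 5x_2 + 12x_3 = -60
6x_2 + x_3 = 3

Forward elimination on [A|b]:
R2 <- R2 - (4)*R1:  [  0  -3   0   0 ]
R3 <- R3 - (-2)*R2:  [ 0  0  1  3 ]
Row echelon form:
[ -6   2  3  |  -15 ]
[  0  -3  0  |    0 ]
[  0   0  1  |    3 ]
Back-substitution:
x_3 = (3) / 1 = 3
x_2 = (0) / -3 = 0
x_1 = (-15 - (2)*(0) - (3)*(3)) / -6 = 4

(4, 0, 3)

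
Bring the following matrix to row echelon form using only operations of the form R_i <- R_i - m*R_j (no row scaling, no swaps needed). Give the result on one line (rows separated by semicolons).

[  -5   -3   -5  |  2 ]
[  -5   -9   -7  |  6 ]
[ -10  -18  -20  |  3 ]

REF = [-5 -3 -5 2; 0 -6 -2 4; 0 0 -6 -9]

Forward elimination:
R2 <- R2 - (1)*R1:  [  0  -6  -2   4 ]
R3 <- R3 - (2)*R1:  [   0  -12  -10   -1 ]
R3 <- R3 - (2)*R2:  [  0   0  -6  -9 ]
Row echelon form:
[ -5  -3  -5  |   2 ]
[  0  -6  -2  |   4 ]
[  0   0  -6  |  -9 ]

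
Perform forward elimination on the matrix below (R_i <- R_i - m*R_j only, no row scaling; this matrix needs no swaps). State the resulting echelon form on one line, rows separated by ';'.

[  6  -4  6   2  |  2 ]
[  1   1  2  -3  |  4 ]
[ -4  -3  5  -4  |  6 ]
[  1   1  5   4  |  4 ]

Forward elimination:
R2 <- R2 - (1/6)*R1:  [     0    5/3      1  -10/3   11/3 ]
R3 <- R3 - (-2/3)*R1:  [     0  -17/3      9   -8/3   22/3 ]
R4 <- R4 - (1/6)*R1:  [    0   5/3     4  11/3  11/3 ]
R3 <- R3 - (-17/5)*R2:  [    0     0  62/5   -14  99/5 ]
R4 <- R4 - (1)*R2:  [ 0  0  3  7  0 ]
R4 <- R4 - (15/62)*R3:  [       0        0        0   322/31  -297/62 ]
Row echelon form:
[ 6   -4     6       2  |        2 ]
[ 0  5/3     1   -10/3  |     11/3 ]
[ 0    0  62/5     -14  |     99/5 ]
[ 0    0     0  322/31  |  -297/62 ]

REF = [6 -4 6 2 2; 0 5/3 1 -10/3 11/3; 0 0 62/5 -14 99/5; 0 0 0 322/31 -297/62]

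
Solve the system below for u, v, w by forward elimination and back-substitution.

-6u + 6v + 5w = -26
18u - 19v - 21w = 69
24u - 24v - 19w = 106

(3, -3, 2)

Forward elimination on [A|b]:
R2 <- R2 - (-3)*R1:  [  0  -1  -6  -9 ]
R3 <- R3 - (-4)*R1:  [ 0  0  1  2 ]
Row echelon form:
[ -6   6   5  |  -26 ]
[  0  -1  -6  |   -9 ]
[  0   0   1  |    2 ]
Back-substitution:
w = (2) / 1 = 2
v = (-9 - (-6)*(2)) / -1 = -3
u = (-26 - (6)*(-3) - (5)*(2)) / -6 = 3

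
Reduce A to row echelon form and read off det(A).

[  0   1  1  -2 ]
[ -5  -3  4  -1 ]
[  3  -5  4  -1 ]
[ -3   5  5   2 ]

Forward elimination:
R1 <-> R2   (pivot in column 1 was zero)
[ -5  -3  4  -1 ]
[  0   1  1  -2 ]
[  3  -5  4  -1 ]
[ -3   5  5   2 ]
R3 <- R3 - (-3/5)*R1:  [     0  -34/5   32/5   -8/5 ]
R4 <- R4 - (3/5)*R1:  [    0  34/5  13/5  13/5 ]
R3 <- R3 - (-34/5)*R2:  [     0      0   66/5  -76/5 ]
R4 <- R4 - (34/5)*R2:  [     0      0  -21/5   81/5 ]
R4 <- R4 - (-7/22)*R3:  [      0       0       0  125/11 ]
Upper-triangular form:
[ -5  -3     4      -1 ]
[  0   1     1      -2 ]
[  0   0  66/5   -76/5 ]
[  0   0     0  125/11 ]
det(A) = (-1)^1 * (-5) * (1) * (66/5) * (125/11) = 750  (1 row swap -> sign -1)

det(A) = 750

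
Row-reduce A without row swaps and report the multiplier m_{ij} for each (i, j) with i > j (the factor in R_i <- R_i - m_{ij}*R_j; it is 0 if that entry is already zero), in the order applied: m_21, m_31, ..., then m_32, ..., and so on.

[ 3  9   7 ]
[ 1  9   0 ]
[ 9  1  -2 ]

multipliers: 1/3, 3, -13/3

Forward elimination:
R2 <- R2 - (1/3)*R1:  [    0     6  -7/3 ]
R3 <- R3 - (3)*R1:  [   0  -26  -23 ]
R3 <- R3 - (-13/3)*R2:  [      0       0  -298/9 ]
Multipliers (in order of application): m_{21} = 1/3, m_{31} = 3, m_{32} = -13/3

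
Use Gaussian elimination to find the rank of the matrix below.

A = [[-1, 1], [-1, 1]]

rank(A) = 1

Row reduction:
R2 <- R2 - (1)*R1:  [ 0  0 ]
Row echelon form:
[ -1  1 ]
[  0  0 ]
Nonzero rows / pivot columns: 1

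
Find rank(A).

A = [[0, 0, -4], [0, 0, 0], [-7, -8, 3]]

rank(A) = 2

Row reduction:
R1 <-> R3   (pivot in column 1 was zero)
[ -7  -8   3 ]
[  0   0   0 ]
[  0   0  -4 ]
R2 <-> R3   (pivot in column 3 was zero)
[ -7  -8   3 ]
[  0   0  -4 ]
[  0   0   0 ]
Row echelon form:
[ -7  -8   3 ]
[  0   0  -4 ]
[  0   0   0 ]
Nonzero rows / pivot columns: 2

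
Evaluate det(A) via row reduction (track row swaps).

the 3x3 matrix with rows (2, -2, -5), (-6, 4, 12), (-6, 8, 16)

det(A) = 8

Forward elimination:
R2 <- R2 - (-3)*R1:  [  0  -2  -3 ]
R3 <- R3 - (-3)*R1:  [ 0  2  1 ]
R3 <- R3 - (-1)*R2:  [  0   0  -2 ]
Upper-triangular form:
[ 2  -2  -5 ]
[ 0  -2  -3 ]
[ 0   0  -2 ]
det(A) = (-1)^0 * (2) * (-2) * (-2) = 8  (0 row swaps -> sign +1)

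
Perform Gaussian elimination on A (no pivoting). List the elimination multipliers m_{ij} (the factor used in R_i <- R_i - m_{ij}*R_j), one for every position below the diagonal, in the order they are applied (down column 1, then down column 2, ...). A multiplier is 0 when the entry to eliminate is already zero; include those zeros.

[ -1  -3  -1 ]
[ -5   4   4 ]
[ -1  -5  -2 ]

Forward elimination:
R2 <- R2 - (5)*R1:  [  0  19   9 ]
R3 <- R3 - (1)*R1:  [  0  -2  -1 ]
R3 <- R3 - (-2/19)*R2:  [     0      0  -1/19 ]
Multipliers (in order of application): m_{21} = 5, m_{31} = 1, m_{32} = -2/19

multipliers: 5, 1, -2/19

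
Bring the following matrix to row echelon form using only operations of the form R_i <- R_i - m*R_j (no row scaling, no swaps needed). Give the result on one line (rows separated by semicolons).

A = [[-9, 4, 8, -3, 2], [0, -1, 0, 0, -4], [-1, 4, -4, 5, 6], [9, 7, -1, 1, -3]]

REF = [-9 4 8 -3 2; 0 -1 0 0 -4; 0 0 -44/9 16/3 -76/9; 0 0 0 62/11 -628/11]

Forward elimination:
R3 <- R3 - (1/9)*R1:  [     0   32/9  -44/9   16/3   52/9 ]
R4 <- R4 - (-1)*R1:  [  0  11   7  -2  -1 ]
R3 <- R3 - (-32/9)*R2:  [     0      0  -44/9   16/3  -76/9 ]
R4 <- R4 - (-11)*R2:  [   0    0    7   -2  -45 ]
R4 <- R4 - (-63/44)*R3:  [       0        0        0    62/11  -628/11 ]
Row echelon form:
[ -9   4      8     -3        2 ]
[  0  -1      0      0       -4 ]
[  0   0  -44/9   16/3    -76/9 ]
[  0   0      0  62/11  -628/11 ]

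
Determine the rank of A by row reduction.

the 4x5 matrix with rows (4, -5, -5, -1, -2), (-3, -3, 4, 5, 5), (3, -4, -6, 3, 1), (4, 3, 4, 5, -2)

rank(A) = 4

Row reduction:
R2 <- R2 - (-3/4)*R1:  [     0  -27/4    1/4   17/4    7/2 ]
R3 <- R3 - (3/4)*R1:  [    0  -1/4  -9/4  15/4   5/2 ]
R4 <- R4 - (1)*R1:  [ 0  8  9  6  0 ]
R3 <- R3 - (1/27)*R2:  [      0       0  -61/27   97/27   64/27 ]
R4 <- R4 - (-32/27)*R2:  [      0       0  251/27  298/27  112/27 ]
R4 <- R4 - (-251/61)*R3:  [       0        0        0  1575/61   848/61 ]
Row echelon form:
[ 4     -5      -5       -1      -2 ]
[ 0  -27/4     1/4     17/4     7/2 ]
[ 0      0  -61/27    97/27   64/27 ]
[ 0      0       0  1575/61  848/61 ]
Nonzero rows / pivot columns: 4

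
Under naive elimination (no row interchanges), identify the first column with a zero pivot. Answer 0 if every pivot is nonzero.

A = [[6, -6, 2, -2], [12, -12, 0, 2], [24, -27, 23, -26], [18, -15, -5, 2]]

Naive forward elimination:
R2 <- R2 - (2)*R1:  [  0   0  -4   6 ]
R3 <- R3 - (4)*R1:  [   0   -3   15  -18 ]
R4 <- R4 - (3)*R1:  [   0    3  -11    8 ]
Matrix at this point:
[ 6  -6    2   -2 ]
[ 0   0   -4    6 ]
[ 0  -3   15  -18 ]
[ 0   3  -11    8 ]
Pivot entry (2,2) is zero but row 3 has -3 in column 2 -> naive elimination stops; a row interchange (e.g. R2 <-> R3) would be required here.

first zero-pivot column = 2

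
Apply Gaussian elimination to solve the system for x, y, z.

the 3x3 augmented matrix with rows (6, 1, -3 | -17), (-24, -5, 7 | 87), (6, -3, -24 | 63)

(-5, 1, -4)

Forward elimination on [A|b]:
R2 <- R2 - (-4)*R1:  [  0  -1  -5  19 ]
R3 <- R3 - (1)*R1:  [   0   -4  -21   80 ]
R3 <- R3 - (4)*R2:  [  0   0  -1   4 ]
Row echelon form:
[ 6   1  -3  |  -17 ]
[ 0  -1  -5  |   19 ]
[ 0   0  -1  |    4 ]
Back-substitution:
z = (4) / -1 = -4
y = (19 - (-5)*(-4)) / -1 = 1
x = (-17 - (1)*(1) - (-3)*(-4)) / 6 = -5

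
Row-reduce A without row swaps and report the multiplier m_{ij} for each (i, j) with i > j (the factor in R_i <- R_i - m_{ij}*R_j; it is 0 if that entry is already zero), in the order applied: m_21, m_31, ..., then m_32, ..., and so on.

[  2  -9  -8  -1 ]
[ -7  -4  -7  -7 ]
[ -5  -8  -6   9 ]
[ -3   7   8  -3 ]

multipliers: -7/2, -5/2, -3/2, 61/71, 13/71, 171/289

Forward elimination:
R2 <- R2 - (-7/2)*R1:  [     0  -71/2    -35  -21/2 ]
R3 <- R3 - (-5/2)*R1:  [     0  -61/2    -26   13/2 ]
R4 <- R4 - (-3/2)*R1:  [     0  -13/2     -4   -9/2 ]
R3 <- R3 - (61/71)*R2:  [       0        0   289/71  1102/71 ]
R4 <- R4 - (13/71)*R2:  [       0        0   171/71  -183/71 ]
R4 <- R4 - (171/289)*R3:  [         0          0          0  -3399/289 ]
Multipliers (in order of application): m_{21} = -7/2, m_{31} = -5/2, m_{41} = -3/2, m_{32} = 61/71, m_{42} = 13/71, m_{43} = 171/289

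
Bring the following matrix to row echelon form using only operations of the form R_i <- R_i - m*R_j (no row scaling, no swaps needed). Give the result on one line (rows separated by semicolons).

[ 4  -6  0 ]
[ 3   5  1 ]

Forward elimination:
R2 <- R2 - (3/4)*R1:  [    0  19/2     1 ]
Row echelon form:
[ 4    -6  0 ]
[ 0  19/2  1 ]

REF = [4 -6 0; 0 19/2 1]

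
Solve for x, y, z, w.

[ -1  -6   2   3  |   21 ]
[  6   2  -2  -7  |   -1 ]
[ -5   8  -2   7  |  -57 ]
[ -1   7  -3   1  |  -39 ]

(-4, -5, 1, -5)

Forward elimination on [A|b]:
R2 <- R2 - (-6)*R1:  [   0  -34   10   11  125 ]
R3 <- R3 - (5)*R1:  [    0    38   -12    -8  -162 ]
R4 <- R4 - (1)*R1:  [   0   13   -5   -2  -60 ]
R3 <- R3 - (-19/17)*R2:  [       0        0   -14/17    73/17  -379/17 ]
R4 <- R4 - (-13/34)*R2:  [       0        0   -20/17    75/34  -415/34 ]
R4 <- R4 - (10/7)*R3:  [      0       0       0  -55/14  275/14 ]
Row echelon form:
[ -1   -6       2       3  |       21 ]
[  0  -34      10      11  |      125 ]
[  0    0  -14/17   73/17  |  -379/17 ]
[  0    0       0  -55/14  |   275/14 ]
Back-substitution:
w = (275/14) / (-55/14) = -5
z = (-379/17 - (73/17)*(-5)) / (-14/17) = 1
y = (125 - (10)*(1) - (11)*(-5)) / -34 = -5
x = (21 - (-6)*(-5) - (2)*(1) - (3)*(-5)) / -1 = -4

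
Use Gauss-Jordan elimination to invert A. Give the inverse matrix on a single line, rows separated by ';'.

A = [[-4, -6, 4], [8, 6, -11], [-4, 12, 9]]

Gauss-Jordan on [A | I]:
R1 <- (1/-4)*R1:  [    1   3/2    -1  |  -1/4     0     0 ]
R2 <- R2 - (8)*R1:  [  0  -6  -3  |   2   1   0 ]
R3 <- R3 - (-4)*R1:  [  0  18   5  |  -1   0   1 ]
R2 <- (1/-6)*R2:  [    0     1   1/2  |  -1/3  -1/6     0 ]
R1 <- R1 - (3/2)*R2:  [    1     0  -7/4  |   1/4   1/4     0 ]
R3 <- R3 - (18)*R2:  [  0   0  -4  |   5   3   1 ]
R3 <- (1/-4)*R3:  [    0     0     1  |  -5/4  -3/4  -1/4 ]
R1 <- R1 - (-7/4)*R3:  [      1       0       0  |  -31/16  -17/16   -7/16 ]
R2 <- R2 - (1/2)*R3:  [    0     1     0  |  7/24  5/24   1/8 ]
Right block of [I | A^{-1}] is the inverse:
[ -31/16  -17/16  -7/16 ]
[   7/24    5/24    1/8 ]
[   -5/4    -3/4   -1/4 ]

inverse = [-31/16 -17/16 -7/16; 7/24 5/24 1/8; -5/4 -3/4 -1/4]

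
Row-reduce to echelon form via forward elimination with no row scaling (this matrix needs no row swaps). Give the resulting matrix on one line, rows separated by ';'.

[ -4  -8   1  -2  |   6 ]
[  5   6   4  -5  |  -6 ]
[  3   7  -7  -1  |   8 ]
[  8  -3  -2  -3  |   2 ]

REF = [-4 -8 1 -2 6; 0 -4 21/4 -15/2 3/2; 0 0 -79/16 -35/8 103/8; 0 0 0 4007/79 -4594/79]

Forward elimination:
R2 <- R2 - (-5/4)*R1:  [     0     -4   21/4  -15/2    3/2 ]
R3 <- R3 - (-3/4)*R1:  [     0      1  -25/4   -5/2   25/2 ]
R4 <- R4 - (-2)*R1:  [   0  -19    0   -7   14 ]
R3 <- R3 - (-1/4)*R2:  [      0       0  -79/16   -35/8   103/8 ]
R4 <- R4 - (19/4)*R2:  [       0        0  -399/16    229/8     55/8 ]
R4 <- R4 - (399/79)*R3:  [        0         0         0   4007/79  -4594/79 ]
Row echelon form:
[ -4  -8       1       -2  |         6 ]
[  0  -4    21/4    -15/2  |       3/2 ]
[  0   0  -79/16    -35/8  |     103/8 ]
[  0   0       0  4007/79  |  -4594/79 ]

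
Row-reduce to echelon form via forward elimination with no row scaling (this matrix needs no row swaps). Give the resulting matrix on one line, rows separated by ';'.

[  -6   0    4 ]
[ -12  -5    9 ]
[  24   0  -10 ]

REF = [-6 0 4; 0 -5 1; 0 0 6]

Forward elimination:
R2 <- R2 - (2)*R1:  [  0  -5   1 ]
R3 <- R3 - (-4)*R1:  [ 0  0  6 ]
Row echelon form:
[ -6   0  4 ]
[  0  -5  1 ]
[  0   0  6 ]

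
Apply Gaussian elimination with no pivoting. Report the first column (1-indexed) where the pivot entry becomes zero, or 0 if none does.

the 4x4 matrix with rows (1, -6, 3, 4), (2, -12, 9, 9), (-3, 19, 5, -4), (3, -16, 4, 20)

Naive forward elimination:
R2 <- R2 - (2)*R1:  [ 0  0  3  1 ]
R3 <- R3 - (-3)*R1:  [  0   1  14   8 ]
R4 <- R4 - (3)*R1:  [  0   2  -5   8 ]
Matrix at this point:
[ 1  -6   3  4 ]
[ 0   0   3  1 ]
[ 0   1  14  8 ]
[ 0   2  -5  8 ]
Pivot entry (2,2) is zero but row 3 has 1 in column 2 -> naive elimination stops; a row interchange (e.g. R2 <-> R3) would be required here.

first zero-pivot column = 2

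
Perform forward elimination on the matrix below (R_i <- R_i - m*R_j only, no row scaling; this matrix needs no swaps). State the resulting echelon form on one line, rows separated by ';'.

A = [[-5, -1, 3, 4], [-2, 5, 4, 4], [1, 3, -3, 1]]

REF = [-5 -1 3 4; 0 27/5 14/5 12/5; 0 0 -104/27 5/9]

Forward elimination:
R2 <- R2 - (2/5)*R1:  [    0  27/5  14/5  12/5 ]
R3 <- R3 - (-1/5)*R1:  [     0   14/5  -12/5    9/5 ]
R3 <- R3 - (14/27)*R2:  [       0        0  -104/27      5/9 ]
Row echelon form:
[ -5    -1        3     4 ]
[  0  27/5     14/5  12/5 ]
[  0     0  -104/27   5/9 ]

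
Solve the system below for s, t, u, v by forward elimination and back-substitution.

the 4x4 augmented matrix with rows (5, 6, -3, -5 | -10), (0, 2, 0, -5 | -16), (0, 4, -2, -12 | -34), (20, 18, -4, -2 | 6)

(3, -3, -1, 2)

Forward elimination on [A|b]:
R4 <- R4 - (4)*R1:  [  0  -6   8  18  46 ]
R3 <- R3 - (2)*R2:  [  0   0  -2  -2  -2 ]
R4 <- R4 - (-3)*R2:  [  0   0   8   3  -2 ]
R4 <- R4 - (-4)*R3:  [   0    0    0   -5  -10 ]
Row echelon form:
[ 5  6  -3  -5  |  -10 ]
[ 0  2   0  -5  |  -16 ]
[ 0  0  -2  -2  |   -2 ]
[ 0  0   0  -5  |  -10 ]
Back-substitution:
v = (-10) / -5 = 2
u = (-2 - (-2)*(2)) / -2 = -1
t = (-16 - (-5)*(2)) / 2 = -3
s = (-10 - (6)*(-3) - (-3)*(-1) - (-5)*(2)) / 5 = 3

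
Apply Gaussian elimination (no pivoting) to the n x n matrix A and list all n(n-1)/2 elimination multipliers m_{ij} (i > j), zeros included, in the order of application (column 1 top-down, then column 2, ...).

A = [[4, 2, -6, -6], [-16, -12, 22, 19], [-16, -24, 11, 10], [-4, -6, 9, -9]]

multipliers: -4, -4, -1, 4, 1, -1

Forward elimination:
R2 <- R2 - (-4)*R1:  [  0  -4  -2  -5 ]
R3 <- R3 - (-4)*R1:  [   0  -16  -13  -14 ]
R4 <- R4 - (-1)*R1:  [   0   -4    3  -15 ]
R3 <- R3 - (4)*R2:  [  0   0  -5   6 ]
R4 <- R4 - (1)*R2:  [   0    0    5  -10 ]
R4 <- R4 - (-1)*R3:  [  0   0   0  -4 ]
Multipliers (in order of application): m_{21} = -4, m_{31} = -4, m_{41} = -1, m_{32} = 4, m_{42} = 1, m_{43} = -1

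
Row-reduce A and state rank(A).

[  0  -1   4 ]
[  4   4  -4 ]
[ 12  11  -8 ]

rank(A) = 2

Row reduction:
R1 <-> R2   (pivot in column 1 was zero)
[  4   4  -4 ]
[  0  -1   4 ]
[ 12  11  -8 ]
R3 <- R3 - (3)*R1:  [  0  -1   4 ]
R3 <- R3 - (1)*R2:  [ 0  0  0 ]
Row echelon form:
[ 4   4  -4 ]
[ 0  -1   4 ]
[ 0   0   0 ]
Nonzero rows / pivot columns: 2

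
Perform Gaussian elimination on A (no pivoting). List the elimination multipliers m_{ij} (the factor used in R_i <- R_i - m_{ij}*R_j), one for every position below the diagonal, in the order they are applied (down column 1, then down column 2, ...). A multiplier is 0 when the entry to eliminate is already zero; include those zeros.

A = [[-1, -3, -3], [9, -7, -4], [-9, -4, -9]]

Forward elimination:
R2 <- R2 - (-9)*R1:  [   0  -34  -31 ]
R3 <- R3 - (9)*R1:  [  0  23  18 ]
R3 <- R3 - (-23/34)*R2:  [       0        0  -101/34 ]
Multipliers (in order of application): m_{21} = -9, m_{31} = 9, m_{32} = -23/34

multipliers: -9, 9, -23/34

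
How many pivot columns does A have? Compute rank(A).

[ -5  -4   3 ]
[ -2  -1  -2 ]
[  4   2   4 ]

Row reduction:
R2 <- R2 - (2/5)*R1:  [     0    3/5  -16/5 ]
R3 <- R3 - (-4/5)*R1:  [    0  -6/5  32/5 ]
R3 <- R3 - (-2)*R2:  [ 0  0  0 ]
Row echelon form:
[ -5   -4      3 ]
[  0  3/5  -16/5 ]
[  0    0      0 ]
Nonzero rows / pivot columns: 2

rank(A) = 2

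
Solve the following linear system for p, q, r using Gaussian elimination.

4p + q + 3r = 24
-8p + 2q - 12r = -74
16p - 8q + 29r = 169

Forward elimination on [A|b]:
R2 <- R2 - (-2)*R1:  [   0    4   -6  -26 ]
R3 <- R3 - (4)*R1:  [   0  -12   17   73 ]
R3 <- R3 - (-3)*R2:  [  0   0  -1  -5 ]
Row echelon form:
[ 4  1   3  |   24 ]
[ 0  4  -6  |  -26 ]
[ 0  0  -1  |   -5 ]
Back-substitution:
r = (-5) / -1 = 5
q = (-26 - (-6)*(5)) / 4 = 1
p = (24 - (1)*(1) - (3)*(5)) / 4 = 2

(2, 1, 5)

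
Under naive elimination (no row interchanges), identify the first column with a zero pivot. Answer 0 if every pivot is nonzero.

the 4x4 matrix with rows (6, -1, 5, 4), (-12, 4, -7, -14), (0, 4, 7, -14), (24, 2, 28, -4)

Naive forward elimination:
R2 <- R2 - (-2)*R1:  [  0   2   3  -6 ]
R4 <- R4 - (4)*R1:  [   0    6    8  -20 ]
R3 <- R3 - (2)*R2:  [  0   0   1  -2 ]
R4 <- R4 - (3)*R2:  [  0   0  -1  -2 ]
R4 <- R4 - (-1)*R3:  [  0   0   0  -4 ]
All pivots nonzero; naive elimination completes without hitting a zero pivot.

first zero-pivot column = 0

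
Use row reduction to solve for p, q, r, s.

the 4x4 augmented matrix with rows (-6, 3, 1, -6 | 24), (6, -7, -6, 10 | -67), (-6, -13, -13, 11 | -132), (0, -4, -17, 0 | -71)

(1, 5, 3, -2)

Forward elimination on [A|b]:
R2 <- R2 - (-1)*R1:  [   0   -4   -5    4  -43 ]
R3 <- R3 - (1)*R1:  [    0   -16   -14    17  -156 ]
R3 <- R3 - (4)*R2:  [  0   0   6   1  16 ]
R4 <- R4 - (1)*R2:  [   0    0  -12   -4  -28 ]
R4 <- R4 - (-2)*R3:  [  0   0   0  -2   4 ]
Row echelon form:
[ -6   3   1  -6  |   24 ]
[  0  -4  -5   4  |  -43 ]
[  0   0   6   1  |   16 ]
[  0   0   0  -2  |    4 ]
Back-substitution:
s = (4) / -2 = -2
r = (16 - (1)*(-2)) / 6 = 3
q = (-43 - (-5)*(3) - (4)*(-2)) / -4 = 5
p = (24 - (3)*(5) - (1)*(3) - (-6)*(-2)) / -6 = 1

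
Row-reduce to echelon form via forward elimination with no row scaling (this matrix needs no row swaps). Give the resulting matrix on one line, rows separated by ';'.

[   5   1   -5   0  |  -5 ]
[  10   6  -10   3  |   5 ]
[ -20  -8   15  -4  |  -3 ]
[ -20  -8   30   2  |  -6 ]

Forward elimination:
R2 <- R2 - (2)*R1:  [  0   4   0   3  15 ]
R3 <- R3 - (-4)*R1:  [   0   -4   -5   -4  -23 ]
R4 <- R4 - (-4)*R1:  [   0   -4   10    2  -26 ]
R3 <- R3 - (-1)*R2:  [  0   0  -5  -1  -8 ]
R4 <- R4 - (-1)*R2:  [   0    0   10    5  -11 ]
R4 <- R4 - (-2)*R3:  [   0    0    0    3  -27 ]
Row echelon form:
[ 5  1  -5   0  |   -5 ]
[ 0  4   0   3  |   15 ]
[ 0  0  -5  -1  |   -8 ]
[ 0  0   0   3  |  -27 ]

REF = [5 1 -5 0 -5; 0 4 0 3 15; 0 0 -5 -1 -8; 0 0 0 3 -27]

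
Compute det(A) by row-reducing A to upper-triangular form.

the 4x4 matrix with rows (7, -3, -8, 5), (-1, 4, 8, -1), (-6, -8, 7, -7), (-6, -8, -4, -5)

det(A) = 43

Forward elimination:
R2 <- R2 - (-1/7)*R1:  [    0  25/7  48/7  -2/7 ]
R3 <- R3 - (-6/7)*R1:  [     0  -74/7    1/7  -19/7 ]
R4 <- R4 - (-6/7)*R1:  [     0  -74/7  -76/7   -5/7 ]
R3 <- R3 - (-74/25)*R2:  [      0       0  511/25  -89/25 ]
R4 <- R4 - (-74/25)*R2:  [      0       0  236/25  -39/25 ]
R4 <- R4 - (236/511)*R3:  [      0       0       0  43/511 ]
Upper-triangular form:
[ 7    -3      -8       5 ]
[ 0  25/7    48/7    -2/7 ]
[ 0     0  511/25  -89/25 ]
[ 0     0       0  43/511 ]
det(A) = (-1)^0 * (7) * (25/7) * (511/25) * (43/511) = 43  (0 row swaps -> sign +1)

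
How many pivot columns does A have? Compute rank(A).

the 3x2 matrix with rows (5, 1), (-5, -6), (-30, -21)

rank(A) = 2

Row reduction:
R2 <- R2 - (-1)*R1:  [  0  -5 ]
R3 <- R3 - (-6)*R1:  [   0  -15 ]
R3 <- R3 - (3)*R2:  [ 0  0 ]
Row echelon form:
[ 5   1 ]
[ 0  -5 ]
[ 0   0 ]
Nonzero rows / pivot columns: 2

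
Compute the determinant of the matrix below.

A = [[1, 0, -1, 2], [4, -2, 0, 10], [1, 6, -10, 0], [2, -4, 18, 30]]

det(A) = -36

Forward elimination:
R2 <- R2 - (4)*R1:  [  0  -2   4   2 ]
R3 <- R3 - (1)*R1:  [  0   6  -9  -2 ]
R4 <- R4 - (2)*R1:  [  0  -4  20  26 ]
R3 <- R3 - (-3)*R2:  [ 0  0  3  4 ]
R4 <- R4 - (2)*R2:  [  0   0  12  22 ]
R4 <- R4 - (4)*R3:  [ 0  0  0  6 ]
Upper-triangular form:
[ 1   0  -1  2 ]
[ 0  -2   4  2 ]
[ 0   0   3  4 ]
[ 0   0   0  6 ]
det(A) = (-1)^0 * (1) * (-2) * (3) * (6) = -36  (0 row swaps -> sign +1)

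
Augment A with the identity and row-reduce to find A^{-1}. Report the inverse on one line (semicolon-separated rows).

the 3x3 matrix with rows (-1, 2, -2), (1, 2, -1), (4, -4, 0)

Gauss-Jordan on [A | I]:
R1 <- (1/-1)*R1:  [  1  -2   2  |  -1   0   0 ]
R2 <- R2 - (1)*R1:  [  0   4  -3  |   1   1   0 ]
R3 <- R3 - (4)*R1:  [  0   4  -8  |   4   0   1 ]
R2 <- (1/4)*R2:  [    0     1  -3/4  |   1/4   1/4     0 ]
R1 <- R1 - (-2)*R2:  [    1     0   1/2  |  -1/2   1/2     0 ]
R3 <- R3 - (4)*R2:  [  0   0  -5  |   3  -1   1 ]
R3 <- (1/-5)*R3:  [    0     0     1  |  -3/5   1/5  -1/5 ]
R1 <- R1 - (1/2)*R3:  [    1     0     0  |  -1/5   2/5  1/10 ]
R2 <- R2 - (-3/4)*R3:  [     0      1      0  |   -1/5    2/5  -3/20 ]
Right block of [I | A^{-1}] is the inverse:
[ -1/5  2/5   1/10 ]
[ -1/5  2/5  -3/20 ]
[ -3/5  1/5   -1/5 ]

inverse = [-1/5 2/5 1/10; -1/5 2/5 -3/20; -3/5 1/5 -1/5]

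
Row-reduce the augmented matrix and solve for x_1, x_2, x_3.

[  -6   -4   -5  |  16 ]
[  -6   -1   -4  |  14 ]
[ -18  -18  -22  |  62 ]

(-1, 0, -2)

Forward elimination on [A|b]:
R2 <- R2 - (1)*R1:  [  0   3   1  -2 ]
R3 <- R3 - (3)*R1:  [  0  -6  -7  14 ]
R3 <- R3 - (-2)*R2:  [  0   0  -5  10 ]
Row echelon form:
[ -6  -4  -5  |  16 ]
[  0   3   1  |  -2 ]
[  0   0  -5  |  10 ]
Back-substitution:
x_3 = (10) / -5 = -2
x_2 = (-2 - (1)*(-2)) / 3 = 0
x_1 = (16 - (-4)*(0) - (-5)*(-2)) / -6 = -1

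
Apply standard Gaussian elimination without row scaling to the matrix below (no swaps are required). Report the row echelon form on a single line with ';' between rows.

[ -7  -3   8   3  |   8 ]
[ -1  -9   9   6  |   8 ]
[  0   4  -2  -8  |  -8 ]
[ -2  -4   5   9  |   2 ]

REF = [-7 -3 8 3 8; 0 -60/7 55/7 39/7 48/7; 0 0 5/3 -27/5 -24/5; 0 0 0 139/25 -82/25]

Forward elimination:
R2 <- R2 - (1/7)*R1:  [     0  -60/7   55/7   39/7   48/7 ]
R4 <- R4 - (2/7)*R1:  [     0  -22/7   19/7   57/7   -2/7 ]
R3 <- R3 - (-7/15)*R2:  [     0      0    5/3  -27/5  -24/5 ]
R4 <- R4 - (11/30)*R2:  [     0      0   -1/6  61/10  -14/5 ]
R4 <- R4 - (-1/10)*R3:  [      0       0       0  139/25  -82/25 ]
Row echelon form:
[ -7     -3     8       3  |       8 ]
[  0  -60/7  55/7    39/7  |    48/7 ]
[  0      0   5/3   -27/5  |   -24/5 ]
[  0      0     0  139/25  |  -82/25 ]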